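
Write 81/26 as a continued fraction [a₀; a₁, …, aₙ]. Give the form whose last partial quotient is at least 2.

[3; 8, 1, 2]

81 = 3*26 + 3
26 = 8*3 + 2
3 = 1*2 + 1
2 = 2*1 + 0  (stop)
So 81/26 = [3; 8, 1, 2].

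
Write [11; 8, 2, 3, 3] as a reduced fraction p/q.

Fold from the inside: start with 3/1.
  3 + 1/3 = 10/3
  2 + 3/10 = 23/10
  8 + 10/23 = 194/23
  11 + 23/194 = 2157/194

2157/194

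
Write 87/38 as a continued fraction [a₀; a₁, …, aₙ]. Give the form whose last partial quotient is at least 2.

87 = 2*38 + 11
38 = 3*11 + 5
11 = 2*5 + 1
5 = 5*1 + 0  (stop)
So 87/38 = [2; 3, 2, 5].

[2; 3, 2, 5]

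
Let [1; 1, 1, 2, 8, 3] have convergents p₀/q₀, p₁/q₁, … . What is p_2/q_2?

3/2

Using pₖ = aₖpₖ₋₁ + pₖ₋₂, qₖ = aₖqₖ₋₁ + qₖ₋₂ (with p₋₁=1, p₋₂=0, q₋₁=0, q₋₂=1):
  k=0: a=1, p=1, q=1
  k=1: a=1, p=2, q=1
  k=2: a=1, p=3, q=2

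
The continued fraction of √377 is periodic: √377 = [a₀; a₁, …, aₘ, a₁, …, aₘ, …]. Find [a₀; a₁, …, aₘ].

a₀ = ⌊√377⌋ = 19.
With m₀=0, d₀=1 and mₖ₊₁ = dₖaₖ − mₖ, dₖ₊₁ = (n − mₖ₊₁²)/dₖ, aₖ₊₁ = ⌊(a₀+mₖ₊₁)/dₖ₊₁⌋:
  k=1: m=19, d=16, a=2
  k=2: m=13, d=13, a=2
  k=3: m=13, d=16, a=2
  k=4: m=19, d=1, a=38
d=1 and a=2a₀=38 at k=4, so the next step gives (m, d) = (19, 16) again — its k=1 value — and the period has length 4.

[19; 2, 2, 2, 38]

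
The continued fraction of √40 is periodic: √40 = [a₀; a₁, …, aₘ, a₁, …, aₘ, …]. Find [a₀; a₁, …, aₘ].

a₀ = ⌊√40⌋ = 6.
With m₀=0, d₀=1 and mₖ₊₁ = dₖaₖ − mₖ, dₖ₊₁ = (n − mₖ₊₁²)/dₖ, aₖ₊₁ = ⌊(a₀+mₖ₊₁)/dₖ₊₁⌋:
  k=1: m=6, d=4, a=3
  k=2: m=6, d=1, a=12
d=1 and a=2a₀=12 at k=2, so the next step gives (m, d) = (6, 4) again — its k=1 value — and the period has length 2.

[6; 3, 12]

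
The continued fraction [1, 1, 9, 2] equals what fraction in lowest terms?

40/21

Fold from the inside: start with 2/1.
  9 + 1/2 = 19/2
  1 + 2/19 = 21/19
  1 + 19/21 = 40/21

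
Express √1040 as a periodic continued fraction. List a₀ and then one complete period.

a₀ = ⌊√1040⌋ = 32.
With m₀=0, d₀=1 and mₖ₊₁ = dₖaₖ − mₖ, dₖ₊₁ = (n − mₖ₊₁²)/dₖ, aₖ₊₁ = ⌊(a₀+mₖ₊₁)/dₖ₊₁⌋:
  k=1: m=32, d=16, a=4
  k=2: m=32, d=1, a=64
d=1 and a=2a₀=64 at k=2, so the next step gives (m, d) = (32, 16) again — its k=1 value — and the period has length 2.

[32; 4, 64]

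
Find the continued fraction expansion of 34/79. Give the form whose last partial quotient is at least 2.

34 = 0*79 + 34
79 = 2*34 + 11
34 = 3*11 + 1
11 = 11*1 + 0  (stop)
So 34/79 = [0; 2, 3, 11].

[0; 2, 3, 11]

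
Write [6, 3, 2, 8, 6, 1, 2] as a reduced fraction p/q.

7552/1201

Using pₖ = aₖpₖ₋₁ + pₖ₋₂ and qₖ = aₖqₖ₋₁ + qₖ₋₂:
  k=0: a=6, p=6, q=1
  k=1: a=3, p=19, q=3
  k=2: a=2, p=44, q=7
  k=3: a=8, p=371, q=59
  k=4: a=6, p=2270, q=361
  k=5: a=1, p=2641, q=420
  k=6: a=2, p=7552, q=1201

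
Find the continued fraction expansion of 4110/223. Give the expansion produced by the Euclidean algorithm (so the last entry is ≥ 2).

4110 = 18*223 + 96
223 = 2*96 + 31
96 = 3*31 + 3
31 = 10*3 + 1
3 = 3*1 + 0  (stop)
So 4110/223 = [18; 2, 3, 10, 3].

[18; 2, 3, 10, 3]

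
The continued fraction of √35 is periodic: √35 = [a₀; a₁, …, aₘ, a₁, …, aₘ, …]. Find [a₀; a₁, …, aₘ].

[5; 1, 10]

a₀ = ⌊√35⌋ = 5.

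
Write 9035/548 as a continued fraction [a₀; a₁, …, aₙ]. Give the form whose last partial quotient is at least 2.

9035 = 16*548 + 267
548 = 2*267 + 14
267 = 19*14 + 1
14 = 14*1 + 0  (stop)
So 9035/548 = [16; 2, 19, 14].

[16; 2, 19, 14]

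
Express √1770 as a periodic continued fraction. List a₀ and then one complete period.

a₀ = ⌊√1770⌋ = 42.
With m₀=0, d₀=1 and mₖ₊₁ = dₖaₖ − mₖ, dₖ₊₁ = (n − mₖ₊₁²)/dₖ, aₖ₊₁ = ⌊(a₀+mₖ₊₁)/dₖ₊₁⌋:
  k=1: m=42, d=6, a=14
  k=2: m=42, d=1, a=84
d=1 and a=2a₀=84 at k=2, so the next step gives (m, d) = (42, 6) again — its k=1 value — and the period has length 2.

[42; 14, 84]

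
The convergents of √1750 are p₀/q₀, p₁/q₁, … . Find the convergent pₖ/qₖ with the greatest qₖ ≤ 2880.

104959/2509

√1750 = [41; 1, 4, 1, 82, …] (period length 4).
Convergents:
  p_0/q_0 = 41/1
  p_1/q_1 = 42/1
  p_2/q_2 = 209/5
  p_3/q_3 = 251/6
  p_4/q_4 = 20791/497
  p_5/q_5 = 21042/503
  p_6/q_6 = 104959/2509
  p_7/q_7 = 126001/3012
q_6 = 2509 ≤ 2880 < 3012 = q_7, so the answer is 104959/2509.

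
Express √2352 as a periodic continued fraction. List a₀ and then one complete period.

[48; 2, 96]

a₀ = ⌊√2352⌋ = 48.
With m₀=0, d₀=1 and mₖ₊₁ = dₖaₖ − mₖ, dₖ₊₁ = (n − mₖ₊₁²)/dₖ, aₖ₊₁ = ⌊(a₀+mₖ₊₁)/dₖ₊₁⌋:
  k=1: m=48, d=48, a=2
  k=2: m=48, d=1, a=96
d=1 and a=2a₀=96 at k=2, so the next step gives (m, d) = (48, 48) again — its k=1 value — and the period has length 2.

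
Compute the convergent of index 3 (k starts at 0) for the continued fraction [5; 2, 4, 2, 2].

109/20

Using pₖ = aₖpₖ₋₁ + pₖ₋₂, qₖ = aₖqₖ₋₁ + qₖ₋₂ (with p₋₁=1, p₋₂=0, q₋₁=0, q₋₂=1):
  k=0: a=5, p=5, q=1
  k=1: a=2, p=11, q=2
  k=2: a=4, p=49, q=9
  k=3: a=2, p=109, q=20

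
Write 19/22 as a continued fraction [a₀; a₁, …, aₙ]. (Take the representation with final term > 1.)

[0; 1, 6, 3]

19 = 0*22 + 19
22 = 1*19 + 3
19 = 6*3 + 1
3 = 3*1 + 0  (stop)
So 19/22 = [0; 1, 6, 3].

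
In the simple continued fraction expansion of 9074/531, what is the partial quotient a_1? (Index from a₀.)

11

9074 = 17·531 + 47   →  a_0 = 17
531 = 11·47 + 14   →  a_1 = 11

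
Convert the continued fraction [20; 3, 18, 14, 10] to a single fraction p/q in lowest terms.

Using pₖ = aₖpₖ₋₁ + pₖ₋₂ and qₖ = aₖqₖ₋₁ + qₖ₋₂:
  k=0: a=20, p=20, q=1
  k=1: a=3, p=61, q=3
  k=2: a=18, p=1118, q=55
  k=3: a=14, p=15713, q=773
  k=4: a=10, p=158248, q=7785

158248/7785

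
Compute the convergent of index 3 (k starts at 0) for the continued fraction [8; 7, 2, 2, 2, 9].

301/37

Using pₖ = aₖpₖ₋₁ + pₖ₋₂, qₖ = aₖqₖ₋₁ + qₖ₋₂ (with p₋₁=1, p₋₂=0, q₋₁=0, q₋₂=1):
  k=0: a=8, p=8, q=1
  k=1: a=7, p=57, q=7
  k=2: a=2, p=122, q=15
  k=3: a=2, p=301, q=37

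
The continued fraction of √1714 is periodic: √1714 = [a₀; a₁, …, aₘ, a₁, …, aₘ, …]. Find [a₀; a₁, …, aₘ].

[41; 2, 2, 82]

a₀ = ⌊√1714⌋ = 41.
With m₀=0, d₀=1 and mₖ₊₁ = dₖaₖ − mₖ, dₖ₊₁ = (n − mₖ₊₁²)/dₖ, aₖ₊₁ = ⌊(a₀+mₖ₊₁)/dₖ₊₁⌋:
  k=1: m=41, d=33, a=2
  k=2: m=25, d=33, a=2
  k=3: m=41, d=1, a=82
d=1 and a=2a₀=82 at k=3, so the next step gives (m, d) = (41, 33) again — its k=1 value — and the period has length 3.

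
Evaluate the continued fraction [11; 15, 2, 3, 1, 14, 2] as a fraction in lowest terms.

Using pₖ = aₖpₖ₋₁ + pₖ₋₂ and qₖ = aₖqₖ₋₁ + qₖ₋₂:
  k=0: a=11, p=11, q=1
  k=1: a=15, p=166, q=15
  k=2: a=2, p=343, q=31
  k=3: a=3, p=1195, q=108
  k=4: a=1, p=1538, q=139
  k=5: a=14, p=22727, q=2054
  k=6: a=2, p=46992, q=4247

46992/4247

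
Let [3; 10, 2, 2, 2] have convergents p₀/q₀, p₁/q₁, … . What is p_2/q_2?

65/21

Using pₖ = aₖpₖ₋₁ + pₖ₋₂, qₖ = aₖqₖ₋₁ + qₖ₋₂ (with p₋₁=1, p₋₂=0, q₋₁=0, q₋₂=1):
  k=0: a=3, p=3, q=1
  k=1: a=10, p=31, q=10
  k=2: a=2, p=65, q=21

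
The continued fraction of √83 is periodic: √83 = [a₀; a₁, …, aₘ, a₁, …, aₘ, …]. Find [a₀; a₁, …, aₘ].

[9; 9, 18]

a₀ = ⌊√83⌋ = 9.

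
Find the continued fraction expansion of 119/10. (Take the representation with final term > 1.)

[11; 1, 9]

119 = 11·10 + 9
10 = 1·9 + 1
9 = 9·1 + 0  (stop)
So 119/10 = [11; 1, 9].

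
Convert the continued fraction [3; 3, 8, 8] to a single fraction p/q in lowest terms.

674/203

Using pₖ = aₖpₖ₋₁ + pₖ₋₂ and qₖ = aₖqₖ₋₁ + qₖ₋₂:
  k=0: a=3, p=3, q=1
  k=1: a=3, p=10, q=3
  k=2: a=8, p=83, q=25
  k=3: a=8, p=674, q=203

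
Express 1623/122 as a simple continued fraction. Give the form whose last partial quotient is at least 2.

[13; 3, 3, 2, 1, 3]

1623 = 13×122 + 37
122 = 3×37 + 11
37 = 3×11 + 4
11 = 2×4 + 3
4 = 1×3 + 1
3 = 3×1 + 0  (stop)
So 1623/122 = [13; 3, 3, 2, 1, 3].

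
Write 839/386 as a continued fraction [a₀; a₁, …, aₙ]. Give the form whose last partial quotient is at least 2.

[2; 5, 1, 3, 5, 3]

839 = 2×386 + 67
386 = 5×67 + 51
67 = 1×51 + 16
51 = 3×16 + 3
16 = 5×3 + 1
3 = 3×1 + 0  (stop)
So 839/386 = [2; 5, 1, 3, 5, 3].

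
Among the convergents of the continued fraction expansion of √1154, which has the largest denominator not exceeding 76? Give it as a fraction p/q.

1155/34

√1154 = [33; 1, 32, 1, 66, …] (period length 4).
Convergents:
  p_0/q_0 = 33/1
  p_1/q_1 = 34/1
  p_2/q_2 = 1121/33
  p_3/q_3 = 1155/34
  p_4/q_4 = 77351/2277
q_3 = 34 ≤ 76 < 2277 = q_4, so the answer is 1155/34.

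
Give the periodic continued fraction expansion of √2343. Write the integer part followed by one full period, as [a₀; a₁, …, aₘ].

[48; 2, 2, 8, 2, 2, 96]

a₀ = ⌊√2343⌋ = 48.
With m₀=0, d₀=1 and mₖ₊₁ = dₖaₖ − mₖ, dₖ₊₁ = (n − mₖ₊₁²)/dₖ, aₖ₊₁ = ⌊(a₀+mₖ₊₁)/dₖ₊₁⌋:
  k=1: m=48, d=39, a=2
  k=2: m=30, d=37, a=2
  k=3: m=44, d=11, a=8
  k=4: m=44, d=37, a=2
  k=5: m=30, d=39, a=2
  k=6: m=48, d=1, a=96
d=1 and a=2a₀=96 at k=6, so the next step gives (m, d) = (48, 39) again — its k=1 value — and the period has length 6.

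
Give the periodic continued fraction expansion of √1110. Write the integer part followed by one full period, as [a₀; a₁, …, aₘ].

a₀ = ⌊√1110⌋ = 33.
With m₀=0, d₀=1 and mₖ₊₁ = dₖaₖ − mₖ, dₖ₊₁ = (n − mₖ₊₁²)/dₖ, aₖ₊₁ = ⌊(a₀+mₖ₊₁)/dₖ₊₁⌋:
  k=1: m=33, d=21, a=3
  k=2: m=30, d=10, a=6
  k=3: m=30, d=21, a=3
  k=4: m=33, d=1, a=66
d=1 and a=2a₀=66 at k=4, so the next step gives (m, d) = (33, 21) again — its k=1 value — and the period has length 4.

[33; 3, 6, 3, 66]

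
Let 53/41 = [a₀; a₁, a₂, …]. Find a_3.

53 = 1·41 + 12   →  a_0 = 1
41 = 3·12 + 5   →  a_1 = 3
12 = 2·5 + 2   →  a_2 = 2
5 = 2·2 + 1   →  a_3 = 2

2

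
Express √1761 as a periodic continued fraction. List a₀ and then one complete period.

a₀ = ⌊√1761⌋ = 41.
With m₀=0, d₀=1 and mₖ₊₁ = dₖaₖ − mₖ, dₖ₊₁ = (n − mₖ₊₁²)/dₖ, aₖ₊₁ = ⌊(a₀+mₖ₊₁)/dₖ₊₁⌋:
  k=1: m=41, d=80, a=1
  k=2: m=39, d=3, a=26
  k=3: m=39, d=80, a=1
  k=4: m=41, d=1, a=82
d=1 and a=2a₀=82 at k=4, so the next step gives (m, d) = (41, 80) again — its k=1 value — and the period has length 4.

[41; 1, 26, 1, 82]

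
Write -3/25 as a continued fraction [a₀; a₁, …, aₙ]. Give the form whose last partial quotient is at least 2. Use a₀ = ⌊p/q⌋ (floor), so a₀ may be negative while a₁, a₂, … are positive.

-3 = -1×25 + 22
25 = 1×22 + 3
22 = 7×3 + 1
3 = 3×1 + 0  (stop)
So -3/25 = [-1; 1, 7, 3].

[-1; 1, 7, 3]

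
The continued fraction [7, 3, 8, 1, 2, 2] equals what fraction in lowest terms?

Fold from the inside: start with 2/1.
  2 + 1/2 = 5/2
  1 + 2/5 = 7/5
  8 + 5/7 = 61/7
  3 + 7/61 = 190/61
  7 + 61/190 = 1391/190

1391/190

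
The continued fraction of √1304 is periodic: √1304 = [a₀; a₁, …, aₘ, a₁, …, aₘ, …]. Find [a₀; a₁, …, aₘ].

[36; 9, 72]

a₀ = ⌊√1304⌋ = 36.
With m₀=0, d₀=1 and mₖ₊₁ = dₖaₖ − mₖ, dₖ₊₁ = (n − mₖ₊₁²)/dₖ, aₖ₊₁ = ⌊(a₀+mₖ₊₁)/dₖ₊₁⌋:
  k=1: m=36, d=8, a=9
  k=2: m=36, d=1, a=72
d=1 and a=2a₀=72 at k=2, so the next step gives (m, d) = (36, 8) again — its k=1 value — and the period has length 2.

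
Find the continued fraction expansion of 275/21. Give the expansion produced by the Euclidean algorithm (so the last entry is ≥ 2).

275 = 13·21 + 2
21 = 10·2 + 1
2 = 2·1 + 0  (stop)
So 275/21 = [13; 10, 2].

[13; 10, 2]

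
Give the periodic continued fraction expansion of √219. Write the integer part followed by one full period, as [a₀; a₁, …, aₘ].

[14; 1, 3, 1, 28]

a₀ = ⌊√219⌋ = 14.
With m₀=0, d₀=1 and mₖ₊₁ = dₖaₖ − mₖ, dₖ₊₁ = (n − mₖ₊₁²)/dₖ, aₖ₊₁ = ⌊(a₀+mₖ₊₁)/dₖ₊₁⌋:
  k=1: m=14, d=23, a=1
  k=2: m=9, d=6, a=3
  k=3: m=9, d=23, a=1
  k=4: m=14, d=1, a=28
d=1 and a=2a₀=28 at k=4, so the next step gives (m, d) = (14, 23) again — its k=1 value — and the period has length 4.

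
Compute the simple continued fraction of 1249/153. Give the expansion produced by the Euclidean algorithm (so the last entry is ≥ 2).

[8; 6, 8, 3]

1249 = 8×153 + 25
153 = 6×25 + 3
25 = 8×3 + 1
3 = 3×1 + 0  (stop)
So 1249/153 = [8; 6, 8, 3].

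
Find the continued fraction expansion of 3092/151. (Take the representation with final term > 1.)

3092 = 20×151 + 72
151 = 2×72 + 7
72 = 10×7 + 2
7 = 3×2 + 1
2 = 2×1 + 0  (stop)
So 3092/151 = [20; 2, 10, 3, 2].

[20; 2, 10, 3, 2]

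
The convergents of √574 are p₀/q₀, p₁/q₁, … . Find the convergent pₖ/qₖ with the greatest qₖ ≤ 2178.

√574 = [23; 1, 22, 1, 46, …] (period length 4).
Convergents:
  p_0/q_0 = 23/1
  p_1/q_1 = 24/1
  p_2/q_2 = 551/23
  p_3/q_3 = 575/24
  p_4/q_4 = 27001/1127
  p_5/q_5 = 27576/1151
  p_6/q_6 = 633673/26449
q_5 = 1151 ≤ 2178 < 26449 = q_6, so the answer is 27576/1151.

27576/1151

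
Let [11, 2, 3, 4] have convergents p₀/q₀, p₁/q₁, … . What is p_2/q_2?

80/7

Using pₖ = aₖpₖ₋₁ + pₖ₋₂, qₖ = aₖqₖ₋₁ + qₖ₋₂ (with p₋₁=1, p₋₂=0, q₋₁=0, q₋₂=1):
  k=0: a=11, p=11, q=1
  k=1: a=2, p=23, q=2
  k=2: a=3, p=80, q=7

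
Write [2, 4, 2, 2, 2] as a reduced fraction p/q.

Fold from the inside: start with 2/1.
  2 + 1/2 = 5/2
  2 + 2/5 = 12/5
  4 + 5/12 = 53/12
  2 + 12/53 = 118/53

118/53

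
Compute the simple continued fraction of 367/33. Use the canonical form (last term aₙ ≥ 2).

367 = 11*33 + 4
33 = 8*4 + 1
4 = 4*1 + 0  (stop)
So 367/33 = [11; 8, 4].

[11; 8, 4]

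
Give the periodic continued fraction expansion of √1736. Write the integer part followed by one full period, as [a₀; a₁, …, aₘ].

[41; 1, 1, 1, 82]

a₀ = ⌊√1736⌋ = 41.
With m₀=0, d₀=1 and mₖ₊₁ = dₖaₖ − mₖ, dₖ₊₁ = (n − mₖ₊₁²)/dₖ, aₖ₊₁ = ⌊(a₀+mₖ₊₁)/dₖ₊₁⌋:
  k=1: m=41, d=55, a=1
  k=2: m=14, d=28, a=1
  k=3: m=14, d=55, a=1
  k=4: m=41, d=1, a=82
d=1 and a=2a₀=82 at k=4, so the next step gives (m, d) = (41, 55) again — its k=1 value — and the period has length 4.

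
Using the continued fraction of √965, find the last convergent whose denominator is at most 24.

√965 = [31; 15, 1, 1, 15, 62, …] (period length 5).
Convergents:
  p_0/q_0 = 31/1
  p_1/q_1 = 466/15
  p_2/q_2 = 497/16
  p_3/q_3 = 963/31
q_2 = 16 ≤ 24 < 31 = q_3, so the answer is 497/16.

497/16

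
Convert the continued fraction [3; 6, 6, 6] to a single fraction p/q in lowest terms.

Using pₖ = aₖpₖ₋₁ + pₖ₋₂ and qₖ = aₖqₖ₋₁ + qₖ₋₂:
  k=0: a=3, p=3, q=1
  k=1: a=6, p=19, q=6
  k=2: a=6, p=117, q=37
  k=3: a=6, p=721, q=228

721/228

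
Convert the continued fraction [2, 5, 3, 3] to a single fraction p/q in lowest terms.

Fold from the inside: start with 3/1.
  3 + 1/3 = 10/3
  5 + 3/10 = 53/10
  2 + 10/53 = 116/53

116/53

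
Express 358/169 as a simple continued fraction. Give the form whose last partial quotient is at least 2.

[2; 8, 2, 4, 2]

358 = 2·169 + 20
169 = 8·20 + 9
20 = 2·9 + 2
9 = 4·2 + 1
2 = 2·1 + 0  (stop)
So 358/169 = [2; 8, 2, 4, 2].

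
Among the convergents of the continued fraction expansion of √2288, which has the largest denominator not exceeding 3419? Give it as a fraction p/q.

137233/2869

√2288 = [47; 1, 4, 1, 94, …] (period length 4).
Convergents:
  p_0/q_0 = 47/1
  p_1/q_1 = 48/1
  p_2/q_2 = 239/5
  p_3/q_3 = 287/6
  p_4/q_4 = 27217/569
  p_5/q_5 = 27504/575
  p_6/q_6 = 137233/2869
  p_7/q_7 = 164737/3444
q_6 = 2869 ≤ 3419 < 3444 = q_7, so the answer is 137233/2869.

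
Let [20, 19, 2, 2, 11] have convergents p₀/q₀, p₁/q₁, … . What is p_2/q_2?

782/39

Using pₖ = aₖpₖ₋₁ + pₖ₋₂, qₖ = aₖqₖ₋₁ + qₖ₋₂ (with p₋₁=1, p₋₂=0, q₋₁=0, q₋₂=1):
  k=0: a=20, p=20, q=1
  k=1: a=19, p=381, q=19
  k=2: a=2, p=782, q=39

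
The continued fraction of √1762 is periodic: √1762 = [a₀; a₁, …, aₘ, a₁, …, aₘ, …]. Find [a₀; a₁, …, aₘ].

a₀ = ⌊√1762⌋ = 41.
With m₀=0, d₀=1 and mₖ₊₁ = dₖaₖ − mₖ, dₖ₊₁ = (n − mₖ₊₁²)/dₖ, aₖ₊₁ = ⌊(a₀+mₖ₊₁)/dₖ₊₁⌋:
  k=1: m=41, d=81, a=1
  k=2: m=40, d=2, a=40
  k=3: m=40, d=81, a=1
  k=4: m=41, d=1, a=82
d=1 and a=2a₀=82 at k=4, so the next step gives (m, d) = (41, 81) again — its k=1 value — and the period has length 4.

[41; 1, 40, 1, 82]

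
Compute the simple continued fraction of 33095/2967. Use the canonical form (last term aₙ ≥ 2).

[11; 6, 2, 10, 1, 19]

33095 = 11·2967 + 458
2967 = 6·458 + 219
458 = 2·219 + 20
219 = 10·20 + 19
20 = 1·19 + 1
19 = 19·1 + 0  (stop)
So 33095/2967 = [11; 6, 2, 10, 1, 19].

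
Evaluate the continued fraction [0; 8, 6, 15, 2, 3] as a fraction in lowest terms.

655/5348

Using pₖ = aₖpₖ₋₁ + pₖ₋₂ and qₖ = aₖqₖ₋₁ + qₖ₋₂:
  k=0: a=0, p=0, q=1
  k=1: a=8, p=1, q=8
  k=2: a=6, p=6, q=49
  k=3: a=15, p=91, q=743
  k=4: a=2, p=188, q=1535
  k=5: a=3, p=655, q=5348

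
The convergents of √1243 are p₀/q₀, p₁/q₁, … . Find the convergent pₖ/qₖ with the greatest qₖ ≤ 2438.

44035/1249

√1243 = [35; 3, 1, 9, 3, 9, 1, 3, 70, …] (period length 8).
Convergents:
  p_0/q_0 = 35/1
  p_1/q_1 = 106/3
  p_2/q_2 = 141/4
  p_3/q_3 = 1375/39
  p_4/q_4 = 4266/121
  p_5/q_5 = 39769/1128
  p_6/q_6 = 44035/1249
  p_7/q_7 = 171874/4875
q_6 = 1249 ≤ 2438 < 4875 = q_7, so the answer is 44035/1249.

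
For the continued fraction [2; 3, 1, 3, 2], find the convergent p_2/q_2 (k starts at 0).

9/4

Using pₖ = aₖpₖ₋₁ + pₖ₋₂, qₖ = aₖqₖ₋₁ + qₖ₋₂ (with p₋₁=1, p₋₂=0, q₋₁=0, q₋₂=1):
  k=0: a=2, p=2, q=1
  k=1: a=3, p=7, q=3
  k=2: a=1, p=9, q=4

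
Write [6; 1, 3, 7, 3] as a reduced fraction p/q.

Using pₖ = aₖpₖ₋₁ + pₖ₋₂ and qₖ = aₖqₖ₋₁ + qₖ₋₂:
  k=0: a=6, p=6, q=1
  k=1: a=1, p=7, q=1
  k=2: a=3, p=27, q=4
  k=3: a=7, p=196, q=29
  k=4: a=3, p=615, q=91

615/91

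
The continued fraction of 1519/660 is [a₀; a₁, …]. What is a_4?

1519 = 2·660 + 199   →  a_0 = 2
660 = 3·199 + 63   →  a_1 = 3
199 = 3·63 + 10   →  a_2 = 3
63 = 6·10 + 3   →  a_3 = 6
10 = 3·3 + 1   →  a_4 = 3

3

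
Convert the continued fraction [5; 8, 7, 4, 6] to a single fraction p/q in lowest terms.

Using pₖ = aₖpₖ₋₁ + pₖ₋₂ and qₖ = aₖqₖ₋₁ + qₖ₋₂:
  k=0: a=5, p=5, q=1
  k=1: a=8, p=41, q=8
  k=2: a=7, p=292, q=57
  k=3: a=4, p=1209, q=236
  k=4: a=6, p=7546, q=1473

7546/1473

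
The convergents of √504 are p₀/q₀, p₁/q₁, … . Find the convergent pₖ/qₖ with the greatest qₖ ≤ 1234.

19958/889

√504 = [22; 2, 4, 2, 44, …] (period length 4).
Convergents:
  p_0/q_0 = 22/1
  p_1/q_1 = 45/2
  p_2/q_2 = 202/9
  p_3/q_3 = 449/20
  p_4/q_4 = 19958/889
  p_5/q_5 = 40365/1798
q_4 = 889 ≤ 1234 < 1798 = q_5, so the answer is 19958/889.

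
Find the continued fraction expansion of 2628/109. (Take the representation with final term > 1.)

2628 = 24×109 + 12
109 = 9×12 + 1
12 = 12×1 + 0  (stop)
So 2628/109 = [24; 9, 12].

[24; 9, 12]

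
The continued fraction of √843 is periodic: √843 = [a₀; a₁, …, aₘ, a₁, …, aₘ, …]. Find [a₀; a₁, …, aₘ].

a₀ = ⌊√843⌋ = 29.
With m₀=0, d₀=1 and mₖ₊₁ = dₖaₖ − mₖ, dₖ₊₁ = (n − mₖ₊₁²)/dₖ, aₖ₊₁ = ⌊(a₀+mₖ₊₁)/dₖ₊₁⌋:
  k=1: m=29, d=2, a=29
  k=2: m=29, d=1, a=58
d=1 and a=2a₀=58 at k=2, so the next step gives (m, d) = (29, 2) again — its k=1 value — and the period has length 2.

[29; 29, 58]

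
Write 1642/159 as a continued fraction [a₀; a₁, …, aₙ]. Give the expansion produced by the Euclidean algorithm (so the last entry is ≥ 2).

1642 = 10×159 + 52
159 = 3×52 + 3
52 = 17×3 + 1
3 = 3×1 + 0  (stop)
So 1642/159 = [10; 3, 17, 3].

[10; 3, 17, 3]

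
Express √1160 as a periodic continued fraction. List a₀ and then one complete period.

a₀ = ⌊√1160⌋ = 34.
With m₀=0, d₀=1 and mₖ₊₁ = dₖaₖ − mₖ, dₖ₊₁ = (n − mₖ₊₁²)/dₖ, aₖ₊₁ = ⌊(a₀+mₖ₊₁)/dₖ₊₁⌋:
  k=1: m=34, d=4, a=17
  k=2: m=34, d=1, a=68
d=1 and a=2a₀=68 at k=2, so the next step gives (m, d) = (34, 4) again — its k=1 value — and the period has length 2.

[34; 17, 68]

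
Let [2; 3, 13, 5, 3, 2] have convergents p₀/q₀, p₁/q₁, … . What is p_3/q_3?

472/203

Using pₖ = aₖpₖ₋₁ + pₖ₋₂, qₖ = aₖqₖ₋₁ + qₖ₋₂ (with p₋₁=1, p₋₂=0, q₋₁=0, q₋₂=1):
  k=0: a=2, p=2, q=1
  k=1: a=3, p=7, q=3
  k=2: a=13, p=93, q=40
  k=3: a=5, p=472, q=203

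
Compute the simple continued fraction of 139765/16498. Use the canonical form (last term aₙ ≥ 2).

[8; 2, 8, 3, 5, 7, 8]

139765 = 8*16498 + 7781
16498 = 2*7781 + 936
7781 = 8*936 + 293
936 = 3*293 + 57
293 = 5*57 + 8
57 = 7*8 + 1
8 = 8*1 + 0  (stop)
So 139765/16498 = [8; 2, 8, 3, 5, 7, 8].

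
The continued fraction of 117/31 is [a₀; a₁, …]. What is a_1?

1

117 = 3·31 + 24   →  a_0 = 3
31 = 1·24 + 7   →  a_1 = 1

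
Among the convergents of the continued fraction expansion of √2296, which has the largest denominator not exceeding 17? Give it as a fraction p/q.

√2296 = [47; 1, 10, 1, 94, …] (period length 4).
Convergents:
  p_0/q_0 = 47/1
  p_1/q_1 = 48/1
  p_2/q_2 = 527/11
  p_3/q_3 = 575/12
  p_4/q_4 = 54577/1139
q_3 = 12 ≤ 17 < 1139 = q_4, so the answer is 575/12.

575/12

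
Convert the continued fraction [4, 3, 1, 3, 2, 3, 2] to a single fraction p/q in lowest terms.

1143/268

Using pₖ = aₖpₖ₋₁ + pₖ₋₂ and qₖ = aₖqₖ₋₁ + qₖ₋₂:
  k=0: a=4, p=4, q=1
  k=1: a=3, p=13, q=3
  k=2: a=1, p=17, q=4
  k=3: a=3, p=64, q=15
  k=4: a=2, p=145, q=34
  k=5: a=3, p=499, q=117
  k=6: a=2, p=1143, q=268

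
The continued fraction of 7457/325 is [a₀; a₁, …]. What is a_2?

7457 = 22·325 + 307   →  a_0 = 22
325 = 1·307 + 18   →  a_1 = 1
307 = 17·18 + 1   →  a_2 = 17

17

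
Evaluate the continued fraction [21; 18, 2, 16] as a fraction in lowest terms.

12843/610

Fold from the inside: start with 16/1.
  2 + 1/16 = 33/16
  18 + 16/33 = 610/33
  21 + 33/610 = 12843/610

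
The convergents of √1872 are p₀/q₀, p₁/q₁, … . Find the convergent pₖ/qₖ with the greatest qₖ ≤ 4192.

168610/3897

√1872 = [43; 3, 1, 3, 86, …] (period length 4).
Convergents:
  p_0/q_0 = 43/1
  p_1/q_1 = 130/3
  p_2/q_2 = 173/4
  p_3/q_3 = 649/15
  p_4/q_4 = 55987/1294
  p_5/q_5 = 168610/3897
  p_6/q_6 = 224597/5191
q_5 = 3897 ≤ 4192 < 5191 = q_6, so the answer is 168610/3897.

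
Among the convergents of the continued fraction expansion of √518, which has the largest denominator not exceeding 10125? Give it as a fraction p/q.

108313/4759

√518 = [22; 1, 3, 6, 3, 1, 44, …] (period length 6).
Convergents:
  p_0/q_0 = 22/1
  p_1/q_1 = 23/1
  p_2/q_2 = 91/4
  p_3/q_3 = 569/25
  p_4/q_4 = 1798/79
  p_5/q_5 = 2367/104
  p_6/q_6 = 105946/4655
  p_7/q_7 = 108313/4759
  p_8/q_8 = 430885/18932
q_7 = 4759 ≤ 10125 < 18932 = q_8, so the answer is 108313/4759.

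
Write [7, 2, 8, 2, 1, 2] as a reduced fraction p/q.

Using pₖ = aₖpₖ₋₁ + pₖ₋₂ and qₖ = aₖqₖ₋₁ + qₖ₋₂:
  k=0: a=7, p=7, q=1
  k=1: a=2, p=15, q=2
  k=2: a=8, p=127, q=17
  k=3: a=2, p=269, q=36
  k=4: a=1, p=396, q=53
  k=5: a=2, p=1061, q=142

1061/142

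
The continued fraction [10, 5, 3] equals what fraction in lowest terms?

Fold from the inside: start with 3/1.
  5 + 1/3 = 16/3
  10 + 3/16 = 163/16

163/16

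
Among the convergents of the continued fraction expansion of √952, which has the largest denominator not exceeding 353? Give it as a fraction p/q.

√952 = [30; 1, 5, 1, 6, 1, 5, 1, 60, …] (period length 8).
Convergents:
  p_0/q_0 = 30/1
  p_1/q_1 = 31/1
  p_2/q_2 = 185/6
  p_3/q_3 = 216/7
  p_4/q_4 = 1481/48
  p_5/q_5 = 1697/55
  p_6/q_6 = 9966/323
  p_7/q_7 = 11663/378
q_6 = 323 ≤ 353 < 378 = q_7, so the answer is 9966/323.

9966/323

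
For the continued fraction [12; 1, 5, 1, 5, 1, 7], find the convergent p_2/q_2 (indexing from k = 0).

77/6

Using pₖ = aₖpₖ₋₁ + pₖ₋₂, qₖ = aₖqₖ₋₁ + qₖ₋₂ (with p₋₁=1, p₋₂=0, q₋₁=0, q₋₂=1):
  k=0: a=12, p=12, q=1
  k=1: a=1, p=13, q=1
  k=2: a=5, p=77, q=6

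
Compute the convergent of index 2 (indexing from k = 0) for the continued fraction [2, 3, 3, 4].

23/10

Using pₖ = aₖpₖ₋₁ + pₖ₋₂, qₖ = aₖqₖ₋₁ + qₖ₋₂ (with p₋₁=1, p₋₂=0, q₋₁=0, q₋₂=1):
  k=0: a=2, p=2, q=1
  k=1: a=3, p=7, q=3
  k=2: a=3, p=23, q=10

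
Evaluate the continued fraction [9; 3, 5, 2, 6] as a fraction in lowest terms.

Using pₖ = aₖpₖ₋₁ + pₖ₋₂ and qₖ = aₖqₖ₋₁ + qₖ₋₂:
  k=0: a=9, p=9, q=1
  k=1: a=3, p=28, q=3
  k=2: a=5, p=149, q=16
  k=3: a=2, p=326, q=35
  k=4: a=6, p=2105, q=226

2105/226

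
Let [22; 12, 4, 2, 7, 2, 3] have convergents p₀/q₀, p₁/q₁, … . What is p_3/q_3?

Using pₖ = aₖpₖ₋₁ + pₖ₋₂, qₖ = aₖqₖ₋₁ + qₖ₋₂ (with p₋₁=1, p₋₂=0, q₋₁=0, q₋₂=1):
  k=0: a=22, p=22, q=1
  k=1: a=12, p=265, q=12
  k=2: a=4, p=1082, q=49
  k=3: a=2, p=2429, q=110

2429/110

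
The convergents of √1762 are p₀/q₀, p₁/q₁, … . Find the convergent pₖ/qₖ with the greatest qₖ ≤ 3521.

146287/3485

√1762 = [41; 1, 40, 1, 82, …] (period length 4).
Convergents:
  p_0/q_0 = 41/1
  p_1/q_1 = 42/1
  p_2/q_2 = 1721/41
  p_3/q_3 = 1763/42
  p_4/q_4 = 146287/3485
  p_5/q_5 = 148050/3527
q_4 = 3485 ≤ 3521 < 3527 = q_5, so the answer is 146287/3485.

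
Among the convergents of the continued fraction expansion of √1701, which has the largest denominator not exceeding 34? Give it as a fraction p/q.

1361/33

√1701 = [41; 4, 8, 1, 10, 1, 8, 4, 82, …] (period length 8).
Convergents:
  p_0/q_0 = 41/1
  p_1/q_1 = 165/4
  p_2/q_2 = 1361/33
  p_3/q_3 = 1526/37
q_2 = 33 ≤ 34 < 37 = q_3, so the answer is 1361/33.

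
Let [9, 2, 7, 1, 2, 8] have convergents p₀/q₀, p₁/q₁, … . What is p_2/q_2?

142/15

Using pₖ = aₖpₖ₋₁ + pₖ₋₂, qₖ = aₖqₖ₋₁ + qₖ₋₂ (with p₋₁=1, p₋₂=0, q₋₁=0, q₋₂=1):
  k=0: a=9, p=9, q=1
  k=1: a=2, p=19, q=2
  k=2: a=7, p=142, q=15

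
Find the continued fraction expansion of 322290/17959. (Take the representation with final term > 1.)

[17; 1, 17, 2, 10, 15, 3]

322290 = 17*17959 + 16987
17959 = 1*16987 + 972
16987 = 17*972 + 463
972 = 2*463 + 46
463 = 10*46 + 3
46 = 15*3 + 1
3 = 3*1 + 0  (stop)
So 322290/17959 = [17; 1, 17, 2, 10, 15, 3].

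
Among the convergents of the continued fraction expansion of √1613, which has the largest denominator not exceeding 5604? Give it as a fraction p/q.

119121/2966

√1613 = [40; 6, 6, 80, …] (period length 3).
Convergents:
  p_0/q_0 = 40/1
  p_1/q_1 = 241/6
  p_2/q_2 = 1486/37
  p_3/q_3 = 119121/2966
  p_4/q_4 = 716212/17833
q_3 = 2966 ≤ 5604 < 17833 = q_4, so the answer is 119121/2966.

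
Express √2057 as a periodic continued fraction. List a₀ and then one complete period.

[45; 2, 1, 4, 1, 2, 90]

a₀ = ⌊√2057⌋ = 45.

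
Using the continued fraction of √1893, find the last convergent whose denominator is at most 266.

5047/116

√1893 = [43; 1, 1, 28, 1, 1, 86, …] (period length 6).
Convergents:
  p_0/q_0 = 43/1
  p_1/q_1 = 44/1
  p_2/q_2 = 87/2
  p_3/q_3 = 2480/57
  p_4/q_4 = 2567/59
  p_5/q_5 = 5047/116
  p_6/q_6 = 436609/10035
q_5 = 116 ≤ 266 < 10035 = q_6, so the answer is 5047/116.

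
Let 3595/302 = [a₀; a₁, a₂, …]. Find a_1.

1

3595 = 11·302 + 273   →  a_0 = 11
302 = 1·273 + 29   →  a_1 = 1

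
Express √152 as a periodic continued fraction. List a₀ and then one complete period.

a₀ = ⌊√152⌋ = 12.
With m₀=0, d₀=1 and mₖ₊₁ = dₖaₖ − mₖ, dₖ₊₁ = (n − mₖ₊₁²)/dₖ, aₖ₊₁ = ⌊(a₀+mₖ₊₁)/dₖ₊₁⌋:
  k=1: m=12, d=8, a=3
  k=2: m=12, d=1, a=24
d=1 and a=2a₀=24 at k=2, so the next step gives (m, d) = (12, 8) again — its k=1 value — and the period has length 2.

[12; 3, 24]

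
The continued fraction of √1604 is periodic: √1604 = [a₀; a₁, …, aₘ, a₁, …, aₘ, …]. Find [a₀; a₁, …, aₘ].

[40; 20, 80]

a₀ = ⌊√1604⌋ = 40.
With m₀=0, d₀=1 and mₖ₊₁ = dₖaₖ − mₖ, dₖ₊₁ = (n − mₖ₊₁²)/dₖ, aₖ₊₁ = ⌊(a₀+mₖ₊₁)/dₖ₊₁⌋:
  k=1: m=40, d=4, a=20
  k=2: m=40, d=1, a=80
d=1 and a=2a₀=80 at k=2, so the next step gives (m, d) = (40, 4) again — its k=1 value — and the period has length 2.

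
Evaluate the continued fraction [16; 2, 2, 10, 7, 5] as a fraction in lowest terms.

31118/1897

Using pₖ = aₖpₖ₋₁ + pₖ₋₂ and qₖ = aₖqₖ₋₁ + qₖ₋₂:
  k=0: a=16, p=16, q=1
  k=1: a=2, p=33, q=2
  k=2: a=2, p=82, q=5
  k=3: a=10, p=853, q=52
  k=4: a=7, p=6053, q=369
  k=5: a=5, p=31118, q=1897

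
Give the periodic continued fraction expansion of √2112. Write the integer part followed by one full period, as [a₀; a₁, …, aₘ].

[45; 1, 21, 1, 90]

a₀ = ⌊√2112⌋ = 45.
With m₀=0, d₀=1 and mₖ₊₁ = dₖaₖ − mₖ, dₖ₊₁ = (n − mₖ₊₁²)/dₖ, aₖ₊₁ = ⌊(a₀+mₖ₊₁)/dₖ₊₁⌋:
  k=1: m=45, d=87, a=1
  k=2: m=42, d=4, a=21
  k=3: m=42, d=87, a=1
  k=4: m=45, d=1, a=90
d=1 and a=2a₀=90 at k=4, so the next step gives (m, d) = (45, 87) again — its k=1 value — and the period has length 4.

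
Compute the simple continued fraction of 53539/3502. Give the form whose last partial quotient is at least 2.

53539 = 15*3502 + 1009
3502 = 3*1009 + 475
1009 = 2*475 + 59
475 = 8*59 + 3
59 = 19*3 + 2
3 = 1*2 + 1
2 = 2*1 + 0  (stop)
So 53539/3502 = [15; 3, 2, 8, 19, 1, 2].

[15; 3, 2, 8, 19, 1, 2]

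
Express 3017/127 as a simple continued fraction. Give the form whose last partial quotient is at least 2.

[23; 1, 3, 10, 3]

3017 = 23·127 + 96
127 = 1·96 + 31
96 = 3·31 + 3
31 = 10·3 + 1
3 = 3·1 + 0  (stop)
So 3017/127 = [23; 1, 3, 10, 3].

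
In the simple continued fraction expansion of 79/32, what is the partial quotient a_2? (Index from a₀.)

79 = 2·32 + 15   →  a_0 = 2
32 = 2·15 + 2   →  a_1 = 2
15 = 7·2 + 1   →  a_2 = 7

7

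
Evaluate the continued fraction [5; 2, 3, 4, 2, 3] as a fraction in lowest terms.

Using pₖ = aₖpₖ₋₁ + pₖ₋₂ and qₖ = aₖqₖ₋₁ + qₖ₋₂:
  k=0: a=5, p=5, q=1
  k=1: a=2, p=11, q=2
  k=2: a=3, p=38, q=7
  k=3: a=4, p=163, q=30
  k=4: a=2, p=364, q=67
  k=5: a=3, p=1255, q=231

1255/231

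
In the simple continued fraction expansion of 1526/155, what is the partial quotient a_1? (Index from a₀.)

1

1526 = 9·155 + 131   →  a_0 = 9
155 = 1·131 + 24   →  a_1 = 1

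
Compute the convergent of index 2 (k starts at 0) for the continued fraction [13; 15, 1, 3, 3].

209/16

Using pₖ = aₖpₖ₋₁ + pₖ₋₂, qₖ = aₖqₖ₋₁ + qₖ₋₂ (with p₋₁=1, p₋₂=0, q₋₁=0, q₋₂=1):
  k=0: a=13, p=13, q=1
  k=1: a=15, p=196, q=15
  k=2: a=1, p=209, q=16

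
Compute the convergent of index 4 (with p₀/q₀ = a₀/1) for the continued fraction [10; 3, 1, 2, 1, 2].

Using pₖ = aₖpₖ₋₁ + pₖ₋₂, qₖ = aₖqₖ₋₁ + qₖ₋₂ (with p₋₁=1, p₋₂=0, q₋₁=0, q₋₂=1):
  k=0: a=10, p=10, q=1
  k=1: a=3, p=31, q=3
  k=2: a=1, p=41, q=4
  k=3: a=2, p=113, q=11
  k=4: a=1, p=154, q=15

154/15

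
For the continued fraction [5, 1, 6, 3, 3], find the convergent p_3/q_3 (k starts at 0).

129/22

Using pₖ = aₖpₖ₋₁ + pₖ₋₂, qₖ = aₖqₖ₋₁ + qₖ₋₂ (with p₋₁=1, p₋₂=0, q₋₁=0, q₋₂=1):
  k=0: a=5, p=5, q=1
  k=1: a=1, p=6, q=1
  k=2: a=6, p=41, q=7
  k=3: a=3, p=129, q=22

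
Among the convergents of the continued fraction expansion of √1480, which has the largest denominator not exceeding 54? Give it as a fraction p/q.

√1480 = [38; 2, 8, 19, 8, 2, 76, …] (period length 6).
Convergents:
  p_0/q_0 = 38/1
  p_1/q_1 = 77/2
  p_2/q_2 = 654/17
  p_3/q_3 = 12503/325
q_2 = 17 ≤ 54 < 325 = q_3, so the answer is 654/17.

654/17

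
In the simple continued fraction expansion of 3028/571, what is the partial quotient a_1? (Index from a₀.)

3028 = 5·571 + 173   →  a_0 = 5
571 = 3·173 + 52   →  a_1 = 3

3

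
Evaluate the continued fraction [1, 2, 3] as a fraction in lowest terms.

10/7

Fold from the inside: start with 3/1.
  2 + 1/3 = 7/3
  1 + 3/7 = 10/7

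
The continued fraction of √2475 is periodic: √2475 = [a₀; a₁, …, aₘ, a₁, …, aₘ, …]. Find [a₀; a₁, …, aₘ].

a₀ = ⌊√2475⌋ = 49.
With m₀=0, d₀=1 and mₖ₊₁ = dₖaₖ − mₖ, dₖ₊₁ = (n − mₖ₊₁²)/dₖ, aₖ₊₁ = ⌊(a₀+mₖ₊₁)/dₖ₊₁⌋:
  k=1: m=49, d=74, a=1
  k=2: m=25, d=25, a=2
  k=3: m=25, d=74, a=1
  k=4: m=49, d=1, a=98
d=1 and a=2a₀=98 at k=4, so the next step gives (m, d) = (49, 74) again — its k=1 value — and the period has length 4.

[49; 1, 2, 1, 98]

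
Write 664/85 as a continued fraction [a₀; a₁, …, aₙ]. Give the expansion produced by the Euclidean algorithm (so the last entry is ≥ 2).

[7; 1, 4, 3, 5]

664 = 7*85 + 69
85 = 1*69 + 16
69 = 4*16 + 5
16 = 3*5 + 1
5 = 5*1 + 0  (stop)
So 664/85 = [7; 1, 4, 3, 5].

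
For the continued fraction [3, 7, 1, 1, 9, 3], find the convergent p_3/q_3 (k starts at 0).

47/15

Using pₖ = aₖpₖ₋₁ + pₖ₋₂, qₖ = aₖqₖ₋₁ + qₖ₋₂ (with p₋₁=1, p₋₂=0, q₋₁=0, q₋₂=1):
  k=0: a=3, p=3, q=1
  k=1: a=7, p=22, q=7
  k=2: a=1, p=25, q=8
  k=3: a=1, p=47, q=15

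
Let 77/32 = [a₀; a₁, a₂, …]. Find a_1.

77 = 2·32 + 13   →  a_0 = 2
32 = 2·13 + 6   →  a_1 = 2

2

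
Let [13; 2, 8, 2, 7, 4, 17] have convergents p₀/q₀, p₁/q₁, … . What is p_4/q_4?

Using pₖ = aₖpₖ₋₁ + pₖ₋₂, qₖ = aₖqₖ₋₁ + qₖ₋₂ (with p₋₁=1, p₋₂=0, q₋₁=0, q₋₂=1):
  k=0: a=13, p=13, q=1
  k=1: a=2, p=27, q=2
  k=2: a=8, p=229, q=17
  k=3: a=2, p=485, q=36
  k=4: a=7, p=3624, q=269

3624/269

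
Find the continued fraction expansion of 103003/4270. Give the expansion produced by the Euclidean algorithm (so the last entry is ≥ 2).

[24; 8, 6, 12, 3, 2]

103003 = 24·4270 + 523
4270 = 8·523 + 86
523 = 6·86 + 7
86 = 12·7 + 2
7 = 3·2 + 1
2 = 2·1 + 0  (stop)
So 103003/4270 = [24; 8, 6, 12, 3, 2].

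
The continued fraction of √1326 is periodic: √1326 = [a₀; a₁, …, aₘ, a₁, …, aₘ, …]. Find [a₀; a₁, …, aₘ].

a₀ = ⌊√1326⌋ = 36.

[36; 2, 2, 2, 2, 2, 72]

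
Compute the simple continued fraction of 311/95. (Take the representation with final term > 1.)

311 = 3×95 + 26
95 = 3×26 + 17
26 = 1×17 + 9
17 = 1×9 + 8
9 = 1×8 + 1
8 = 8×1 + 0  (stop)
So 311/95 = [3; 3, 1, 1, 1, 8].

[3; 3, 1, 1, 1, 8]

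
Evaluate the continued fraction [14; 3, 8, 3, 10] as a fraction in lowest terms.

11528/805

Using pₖ = aₖpₖ₋₁ + pₖ₋₂ and qₖ = aₖqₖ₋₁ + qₖ₋₂:
  k=0: a=14, p=14, q=1
  k=1: a=3, p=43, q=3
  k=2: a=8, p=358, q=25
  k=3: a=3, p=1117, q=78
  k=4: a=10, p=11528, q=805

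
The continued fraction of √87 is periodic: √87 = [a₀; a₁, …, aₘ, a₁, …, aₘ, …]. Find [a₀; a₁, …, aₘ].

a₀ = ⌊√87⌋ = 9.
With m₀=0, d₀=1 and mₖ₊₁ = dₖaₖ − mₖ, dₖ₊₁ = (n − mₖ₊₁²)/dₖ, aₖ₊₁ = ⌊(a₀+mₖ₊₁)/dₖ₊₁⌋:
  k=1: m=9, d=6, a=3
  k=2: m=9, d=1, a=18
d=1 and a=2a₀=18 at k=2, so the next step gives (m, d) = (9, 6) again — its k=1 value — and the period has length 2.

[9; 3, 18]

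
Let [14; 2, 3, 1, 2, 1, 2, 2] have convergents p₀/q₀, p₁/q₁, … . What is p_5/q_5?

Using pₖ = aₖpₖ₋₁ + pₖ₋₂, qₖ = aₖqₖ₋₁ + qₖ₋₂ (with p₋₁=1, p₋₂=0, q₋₁=0, q₋₂=1):
  k=0: a=14, p=14, q=1
  k=1: a=2, p=29, q=2
  k=2: a=3, p=101, q=7
  k=3: a=1, p=130, q=9
  k=4: a=2, p=361, q=25
  k=5: a=1, p=491, q=34

491/34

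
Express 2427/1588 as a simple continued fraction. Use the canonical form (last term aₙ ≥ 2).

[1; 1, 1, 8, 3, 9, 1, 2]

2427 = 1*1588 + 839
1588 = 1*839 + 749
839 = 1*749 + 90
749 = 8*90 + 29
90 = 3*29 + 3
29 = 9*3 + 2
3 = 1*2 + 1
2 = 2*1 + 0  (stop)
So 2427/1588 = [1; 1, 1, 8, 3, 9, 1, 2].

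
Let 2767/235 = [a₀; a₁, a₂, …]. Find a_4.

2767 = 11·235 + 182   →  a_0 = 11
235 = 1·182 + 53   →  a_1 = 1
182 = 3·53 + 23   →  a_2 = 3
53 = 2·23 + 7   →  a_3 = 2
23 = 3·7 + 2   →  a_4 = 3

3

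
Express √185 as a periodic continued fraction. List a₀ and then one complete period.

a₀ = ⌊√185⌋ = 13.
With m₀=0, d₀=1 and mₖ₊₁ = dₖaₖ − mₖ, dₖ₊₁ = (n − mₖ₊₁²)/dₖ, aₖ₊₁ = ⌊(a₀+mₖ₊₁)/dₖ₊₁⌋:
  k=1: m=13, d=16, a=1
  k=2: m=3, d=11, a=1
  k=3: m=8, d=11, a=1
  k=4: m=3, d=16, a=1
  k=5: m=13, d=1, a=26
d=1 and a=2a₀=26 at k=5, so the next step gives (m, d) = (13, 16) again — its k=1 value — and the period has length 5.

[13; 1, 1, 1, 1, 26]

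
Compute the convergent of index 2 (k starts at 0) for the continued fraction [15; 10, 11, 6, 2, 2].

Using pₖ = aₖpₖ₋₁ + pₖ₋₂, qₖ = aₖqₖ₋₁ + qₖ₋₂ (with p₋₁=1, p₋₂=0, q₋₁=0, q₋₂=1):
  k=0: a=15, p=15, q=1
  k=1: a=10, p=151, q=10
  k=2: a=11, p=1676, q=111

1676/111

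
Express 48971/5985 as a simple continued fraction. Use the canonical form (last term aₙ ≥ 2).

48971 = 8·5985 + 1091
5985 = 5·1091 + 530
1091 = 2·530 + 31
530 = 17·31 + 3
31 = 10·3 + 1
3 = 3·1 + 0  (stop)
So 48971/5985 = [8; 5, 2, 17, 10, 3].

[8; 5, 2, 17, 10, 3]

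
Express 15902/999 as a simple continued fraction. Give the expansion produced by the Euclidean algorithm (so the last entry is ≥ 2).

15902 = 15·999 + 917
999 = 1·917 + 82
917 = 11·82 + 15
82 = 5·15 + 7
15 = 2·7 + 1
7 = 7·1 + 0  (stop)
So 15902/999 = [15; 1, 11, 5, 2, 7].

[15; 1, 11, 5, 2, 7]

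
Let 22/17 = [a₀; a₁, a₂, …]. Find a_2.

22 = 1·17 + 5   →  a_0 = 1
17 = 3·5 + 2   →  a_1 = 3
5 = 2·2 + 1   →  a_2 = 2

2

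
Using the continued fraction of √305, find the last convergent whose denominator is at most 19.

227/13

√305 = [17; 2, 6, 2, 34, …] (period length 4).
Convergents:
  p_0/q_0 = 17/1
  p_1/q_1 = 35/2
  p_2/q_2 = 227/13
  p_3/q_3 = 489/28
q_2 = 13 ≤ 19 < 28 = q_3, so the answer is 227/13.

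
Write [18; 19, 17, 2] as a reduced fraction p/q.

Using pₖ = aₖpₖ₋₁ + pₖ₋₂ and qₖ = aₖqₖ₋₁ + qₖ₋₂:
  k=0: a=18, p=18, q=1
  k=1: a=19, p=343, q=19
  k=2: a=17, p=5849, q=324
  k=3: a=2, p=12041, q=667

12041/667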